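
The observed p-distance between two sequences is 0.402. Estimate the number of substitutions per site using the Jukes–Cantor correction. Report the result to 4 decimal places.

0.5759

d = −(3/4) ln(1 − 4p/3) = −0.75 ln(1 − 0.536) = −0.75 ln(0.464)
  = −0.75 × (-0.767871) = 0.575903 substitutions/site.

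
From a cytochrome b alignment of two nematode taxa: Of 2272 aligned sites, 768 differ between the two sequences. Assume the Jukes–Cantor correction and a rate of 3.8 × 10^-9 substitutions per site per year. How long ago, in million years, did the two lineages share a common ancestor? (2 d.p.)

59.12

p = 768/2272 ≈ 0.338028.
d = −(3/4) ln(1 − 4p/3) = −0.75 ln(1 − 0.450704) = −0.75 ln(0.549296)
  = −0.75 × (-0.599118) = 0.449339 substitutions/site.
Under a molecular clock d = 2μt, so t = d/(2μ) = 0.449339 / (2 × 3.8 × 10^-9) = 59.12 million years.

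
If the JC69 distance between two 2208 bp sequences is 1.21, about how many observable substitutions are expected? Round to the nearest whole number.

Invert JC69: p = (3/4)(1 − e^(−4d/3)) = 0.75 × (1 − e^(-1.613333)) = 0.75 × (1 − 0.199222) = 0.600584.
Expected differing sites = pL ≈ 0.600584 × 2208 = 1326.089472 ≈ 1326.

1326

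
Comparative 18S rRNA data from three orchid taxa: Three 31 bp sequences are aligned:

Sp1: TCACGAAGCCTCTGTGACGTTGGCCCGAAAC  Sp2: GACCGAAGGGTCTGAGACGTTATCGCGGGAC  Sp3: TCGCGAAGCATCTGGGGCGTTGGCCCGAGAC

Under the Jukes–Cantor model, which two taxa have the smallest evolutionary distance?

Sp1 and Sp3

Sp1–Sp2: 11/31 differ, p = 0.355, d = 0.481.
Sp1–Sp3: 5/31 differ, p = 0.161, d = 0.182.
Sp2–Sp3: 11/31 differ, p = 0.355, d = 0.481.
The smallest distance is between Sp1 and Sp3.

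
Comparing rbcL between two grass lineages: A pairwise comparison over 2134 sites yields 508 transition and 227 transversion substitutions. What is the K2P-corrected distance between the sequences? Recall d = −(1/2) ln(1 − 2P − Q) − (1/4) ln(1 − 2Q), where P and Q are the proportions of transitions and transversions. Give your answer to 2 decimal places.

0.50

P = 508/2134 ≈ 0.238051 and Q = 227/2134 ≈ 0.106373.
Under the Kimura two-parameter model, d = −½ ln(1 − 2P − Q) − ¼ ln(1 − 2Q).
1 − 2P − Q = 0.417525, giving −½ ln(0.417525) = 0.436705.
1 − 2Q = 0.787254, giving −¼ ln(0.787254) = 0.059801.
d = 0.436705 + 0.059801 = 0.496506.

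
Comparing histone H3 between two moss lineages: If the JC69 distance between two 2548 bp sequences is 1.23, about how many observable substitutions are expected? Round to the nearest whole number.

1540

Invert JC69: p = (3/4)(1 − e^(−4d/3)) = 0.75 × (1 − e^(-1.64)) = 0.75 × (1 − 0.193980) = 0.604515.
Expected differing sites = pL ≈ 0.604515 × 2548 = 1540.30422 ≈ 1540.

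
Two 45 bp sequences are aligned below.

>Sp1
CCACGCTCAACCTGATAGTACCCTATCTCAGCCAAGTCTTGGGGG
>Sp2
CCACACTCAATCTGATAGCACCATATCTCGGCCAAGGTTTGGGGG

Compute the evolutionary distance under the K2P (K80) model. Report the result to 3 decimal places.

Of 45 sites, 5 differences are transitions and 2 are transversions, so P = 5/45 ≈ 0.111111 and Q = 2/45 ≈ 0.044444.
Under the Kimura two-parameter model, d = −½ ln(1 − 2P − Q) − ¼ ln(1 − 2Q).
1 − 2P − Q = 0.733334, giving −½ ln(0.733334) = 0.155077.
1 − 2Q = 0.911112, giving −¼ ln(0.911112) = 0.023272.
d = 0.155077 + 0.023272 = 0.178349.

0.178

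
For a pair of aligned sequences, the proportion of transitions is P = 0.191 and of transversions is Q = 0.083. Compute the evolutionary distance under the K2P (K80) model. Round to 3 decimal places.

0.358

Under the Kimura two-parameter model, d = −½ ln(1 − 2P − Q) − ¼ ln(1 − 2Q).
1 − 2P − Q = 0.535, giving −½ ln(0.535) = 0.312744.
1 − 2Q = 0.834, giving −¼ ln(0.834) = 0.045380.
d = 0.312744 + 0.045380 = 0.358124.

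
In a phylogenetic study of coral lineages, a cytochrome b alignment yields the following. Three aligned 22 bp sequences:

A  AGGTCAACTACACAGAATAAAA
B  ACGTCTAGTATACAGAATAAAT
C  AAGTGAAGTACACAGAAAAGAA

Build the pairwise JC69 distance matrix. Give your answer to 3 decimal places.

A–B: 5/22 sites differ → p ≈ 0.227273, d = −0.75 ln(1 − 0.303031) = 0.270761 ≈ 0.271.
A–C: 5/22 sites differ → p ≈ 0.227273, d = −0.75 ln(1 − 0.303031) = 0.270761 ≈ 0.271.
B–C: 7/22 sites differ → p ≈ 0.318182, d = −0.75 ln(1 − 0.424243) = 0.414052 ≈ 0.414.

d(A,B) = 0.271, d(A,C) = 0.271, d(B,C) = 0.414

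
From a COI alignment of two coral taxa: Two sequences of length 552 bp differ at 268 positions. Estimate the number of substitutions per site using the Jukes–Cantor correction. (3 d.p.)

0.782

p = 268/552 ≈ 0.485507.
d = −(3/4) ln(1 − 4p/3) = −0.75 ln(1 − 0.647343) = −0.75 ln(0.352657)
  = −0.75 × (-1.042259) = 0.781694 substitutions/site.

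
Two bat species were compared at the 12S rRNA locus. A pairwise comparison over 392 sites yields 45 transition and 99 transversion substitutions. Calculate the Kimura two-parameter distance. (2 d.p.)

0.50

P = 45/392 ≈ 0.114796 and Q = 99/392 ≈ 0.252551.
Under the Kimura two-parameter model, d = −½ ln(1 − 2P − Q) − ¼ ln(1 − 2Q).
1 − 2P − Q = 0.517857, giving −½ ln(0.517857) = 0.329028.
1 − 2Q = 0.494898, giving −¼ ln(0.494898) = 0.175851.
d = 0.329028 + 0.175851 = 0.504879.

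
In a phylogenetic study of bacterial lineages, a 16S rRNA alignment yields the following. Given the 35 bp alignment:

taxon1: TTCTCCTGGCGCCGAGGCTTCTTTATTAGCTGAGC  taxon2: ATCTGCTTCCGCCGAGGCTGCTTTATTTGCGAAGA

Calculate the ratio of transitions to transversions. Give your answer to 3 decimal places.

0.125

Transitions are A↔G and C↔T; transversions are all other mismatches.
Transitions: 1. Transversions: 8.
R = 1/8 = 0.125.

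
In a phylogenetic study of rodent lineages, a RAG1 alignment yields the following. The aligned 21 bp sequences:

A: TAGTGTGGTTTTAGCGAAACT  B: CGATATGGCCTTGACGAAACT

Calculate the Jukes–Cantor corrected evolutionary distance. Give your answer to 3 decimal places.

The sequences differ at 8 of 21 sites (1, 2, 3, 5, 9, 10, 13, 14), so p = 8/21 ≈ 0.380952.
d = −(3/4) ln(1 − 4p/3) = −0.75 ln(1 − 0.507936) = −0.75 ln(0.492064)
  = −0.75 × (-0.709146) = 0.531860 substitutions/site.

0.532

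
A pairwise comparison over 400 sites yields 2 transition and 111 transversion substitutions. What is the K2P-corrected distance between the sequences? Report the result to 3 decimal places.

P = 2/400 = 0.005 and Q = 111/400 = 0.2775.
Under the Kimura two-parameter model, d = −½ ln(1 − 2P − Q) − ¼ ln(1 − 2Q).
1 − 2P − Q = 0.7125, giving −½ ln(0.7125) = 0.169488.
1 − 2Q = 0.445, giving −¼ ln(0.445) = 0.202420.
d = 0.169488 + 0.202420 = 0.371908.

0.372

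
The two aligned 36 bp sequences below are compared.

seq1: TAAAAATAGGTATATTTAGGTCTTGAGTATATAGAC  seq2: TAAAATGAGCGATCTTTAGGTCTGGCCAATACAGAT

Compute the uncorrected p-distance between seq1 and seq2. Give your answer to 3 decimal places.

0.306

The sequences differ at 11 of 36 positions.
p = 11/36 = 0.305555… ≈ 0.306 (to 3 d.p.).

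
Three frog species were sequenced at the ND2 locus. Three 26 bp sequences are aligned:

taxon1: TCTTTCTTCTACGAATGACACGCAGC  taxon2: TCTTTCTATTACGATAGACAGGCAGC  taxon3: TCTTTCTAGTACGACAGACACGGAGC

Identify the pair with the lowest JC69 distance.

taxon1–taxon2: 5/26 differ, p = 0.192, d = 0.222.
taxon1–taxon3: 5/26 differ, p = 0.192, d = 0.222.
taxon2–taxon3: 4/26 differ, p = 0.154, d = 0.172.
The smallest distance is between taxon2 and taxon3.

taxon2 and taxon3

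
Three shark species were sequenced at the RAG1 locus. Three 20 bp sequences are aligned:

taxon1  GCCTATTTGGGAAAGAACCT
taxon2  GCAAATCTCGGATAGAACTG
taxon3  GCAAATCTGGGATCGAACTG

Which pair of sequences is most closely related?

taxon1–taxon2: 7/20 differ, p = 0.350, d = 0.471.
taxon1–taxon3: 7/20 differ, p = 0.350, d = 0.471.
taxon2–taxon3: 2/20 differ, p = 0.100, d = 0.107.
The smallest distance is between taxon2 and taxon3.

taxon2 and taxon3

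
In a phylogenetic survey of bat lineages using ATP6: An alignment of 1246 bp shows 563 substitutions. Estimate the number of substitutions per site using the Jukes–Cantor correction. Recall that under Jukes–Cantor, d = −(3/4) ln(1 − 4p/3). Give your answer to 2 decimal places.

p = 563/1246 ≈ 0.451846.
d = −(3/4) ln(1 − 4p/3) = −0.75 ln(1 − 0.602461) = −0.75 ln(0.397539)
  = −0.75 × (-0.922462) = 0.691847 substitutions/site.

0.69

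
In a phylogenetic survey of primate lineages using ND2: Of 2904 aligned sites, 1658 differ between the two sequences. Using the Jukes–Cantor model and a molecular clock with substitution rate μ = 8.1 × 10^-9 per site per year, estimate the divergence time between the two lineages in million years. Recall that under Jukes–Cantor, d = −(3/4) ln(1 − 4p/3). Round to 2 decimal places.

p = 1658/2904 ≈ 0.570937.
d = −(3/4) ln(1 − 4p/3) = −0.75 ln(1 − 0.761249) = −0.75 ln(0.238751)
  = −0.75 × (-1.432334) = 1.074251 substitutions/site.
Under a molecular clock d = 2μt, so t = d/(2μ) = 1.074251 / (2 × 8.1 × 10^-9) = 66.31 million years.

66.31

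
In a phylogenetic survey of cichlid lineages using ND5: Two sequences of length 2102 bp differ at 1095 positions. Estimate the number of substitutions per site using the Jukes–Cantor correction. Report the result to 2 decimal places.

0.89

p = 1095/2102 ≈ 0.520932.
d = −(3/4) ln(1 − 4p/3) = −0.75 ln(1 − 0.694576) = −0.75 ln(0.305424)
  = −0.75 × (-1.186054) = 0.889541 substitutions/site.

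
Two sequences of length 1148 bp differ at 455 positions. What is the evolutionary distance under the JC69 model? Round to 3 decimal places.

p = 455/1148 ≈ 0.396341.
d = −(3/4) ln(1 − 4p/3) = −0.75 ln(1 − 0.528455) = −0.75 ln(0.471545)
  = −0.75 × (-0.751741) = 0.563806 substitutions/site.

0.564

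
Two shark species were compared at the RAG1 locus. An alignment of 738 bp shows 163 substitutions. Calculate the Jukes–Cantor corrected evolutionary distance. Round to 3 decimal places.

p = 163/738 ≈ 0.220867.
d = −(3/4) ln(1 − 4p/3) = −0.75 ln(1 − 0.294489) = −0.75 ln(0.705511)
  = −0.75 × (-0.348833) = 0.261625 substitutions/site.

0.262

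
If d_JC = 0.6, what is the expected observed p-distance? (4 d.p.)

p = (3/4)(1 − e^(−4d/3)) = 0.75 × (1 − e^(-0.8)) = 0.75 × (1 − 0.449329) = 0.413003.

0.4130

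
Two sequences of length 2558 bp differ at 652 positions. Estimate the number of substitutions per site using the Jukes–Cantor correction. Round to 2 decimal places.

0.31

p = 652/2558 ≈ 0.254887.
d = −(3/4) ln(1 − 4p/3) = −0.75 ln(1 − 0.339849) = −0.75 ln(0.660151)
  = −0.75 × (-0.415287) = 0.311465 substitutions/site.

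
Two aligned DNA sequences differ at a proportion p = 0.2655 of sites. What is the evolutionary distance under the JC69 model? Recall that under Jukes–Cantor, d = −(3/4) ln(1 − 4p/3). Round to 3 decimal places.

0.328

d = −(3/4) ln(1 − 4p/3) = −0.75 ln(1 − 0.354) = −0.75 ln(0.646)
  = −0.75 × (-0.436956) = 0.327717 substitutions/site.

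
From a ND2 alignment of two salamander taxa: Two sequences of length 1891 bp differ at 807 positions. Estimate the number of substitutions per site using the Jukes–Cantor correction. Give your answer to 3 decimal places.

p = 807/1891 ≈ 0.426758.
d = −(3/4) ln(1 − 4p/3) = −0.75 ln(1 − 0.569011) = −0.75 ln(0.430989)
  = −0.75 × (-0.841673) = 0.631255 substitutions/site.

0.631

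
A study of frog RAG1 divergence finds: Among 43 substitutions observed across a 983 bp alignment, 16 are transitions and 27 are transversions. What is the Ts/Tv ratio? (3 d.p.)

R = 16/27 = 0.592592… ≈ 0.593 (to 3 d.p.).

0.593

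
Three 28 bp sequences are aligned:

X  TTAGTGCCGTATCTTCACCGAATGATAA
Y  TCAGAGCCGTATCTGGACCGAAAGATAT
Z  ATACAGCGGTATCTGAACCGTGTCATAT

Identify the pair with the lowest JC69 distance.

X–Y: 6/28 differ, p = 0.214, d = 0.252.
X–Z: 10/28 differ, p = 0.357, d = 0.485.
Y–Z: 9/28 differ, p = 0.321, d = 0.420.
The smallest distance is between X and Y.

X and Y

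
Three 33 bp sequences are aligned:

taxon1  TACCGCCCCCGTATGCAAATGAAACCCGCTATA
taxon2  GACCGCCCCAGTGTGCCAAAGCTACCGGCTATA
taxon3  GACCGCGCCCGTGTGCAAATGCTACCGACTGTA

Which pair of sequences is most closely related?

taxon2 and taxon3

taxon1–taxon2: 8/33 differ, p = 0.242, d = 0.293.
taxon1–taxon3: 8/33 differ, p = 0.242, d = 0.293.
taxon2–taxon3: 6/33 differ, p = 0.182, d = 0.208.
The smallest distance is between taxon2 and taxon3.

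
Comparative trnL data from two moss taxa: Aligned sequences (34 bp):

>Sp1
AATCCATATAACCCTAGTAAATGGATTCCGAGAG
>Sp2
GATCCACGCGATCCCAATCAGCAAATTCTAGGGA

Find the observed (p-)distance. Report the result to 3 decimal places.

The sequences differ at 18 of 34 positions.
p = 18/34 = 0.529411… ≈ 0.529 (to 3 d.p.).

0.529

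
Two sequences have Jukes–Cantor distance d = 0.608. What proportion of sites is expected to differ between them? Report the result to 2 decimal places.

p = (3/4)(1 − e^(−4d/3)) = 0.75 × (1 − e^(-0.810667)) = 0.75 × (1 − 0.444561) = 0.416579.

0.42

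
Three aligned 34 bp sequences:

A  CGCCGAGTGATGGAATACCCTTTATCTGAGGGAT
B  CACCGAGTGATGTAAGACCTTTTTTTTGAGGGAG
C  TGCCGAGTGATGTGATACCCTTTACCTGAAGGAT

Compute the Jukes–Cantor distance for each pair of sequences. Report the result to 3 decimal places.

A–B: 7/34 sites differ → p ≈ 0.205882, d = −0.75 ln(1 − 0.274509) = 0.240680 ≈ 0.241.
A–C: 5/34 sites differ → p ≈ 0.147059, d = −0.75 ln(1 − 0.196079) = 0.163691 ≈ 0.164.
B–C: 10/34 sites differ → p ≈ 0.294118, d = −0.75 ln(1 − 0.392157) = 0.373379 ≈ 0.373.

d(A,B) = 0.241, d(A,C) = 0.164, d(B,C) = 0.373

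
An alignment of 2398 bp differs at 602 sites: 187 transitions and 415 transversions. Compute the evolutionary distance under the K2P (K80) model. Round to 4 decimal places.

P = 187/2398 ≈ 0.077982 and Q = 415/2398 ≈ 0.173061.
Under the Kimura two-parameter model, d = −½ ln(1 − 2P − Q) − ¼ ln(1 − 2Q).
1 − 2P − Q = 0.670975, giving −½ ln(0.670975) = 0.199512.
1 − 2Q = 0.653878, giving −¼ ln(0.653878) = 0.106209.
d = 0.199512 + 0.106209 = 0.305721.

0.3057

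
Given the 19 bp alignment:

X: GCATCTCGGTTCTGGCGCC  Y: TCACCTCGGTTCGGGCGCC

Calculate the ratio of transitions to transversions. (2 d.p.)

0.50

Transitions are A↔G and C↔T; transversions are all other mismatches.
Transitions: 1. Transversions: 2.
R = 1/2 = 0.50.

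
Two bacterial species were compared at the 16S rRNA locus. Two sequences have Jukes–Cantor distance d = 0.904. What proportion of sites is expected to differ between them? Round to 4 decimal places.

0.5253

p = (3/4)(1 − e^(−4d/3)) = 0.75 × (1 − e^(-1.205333)) = 0.75 × (1 − 0.299592) = 0.525306.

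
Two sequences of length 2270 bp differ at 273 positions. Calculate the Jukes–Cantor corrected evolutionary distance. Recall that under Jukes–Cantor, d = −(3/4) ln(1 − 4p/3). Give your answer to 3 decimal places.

0.131

p = 273/2270 ≈ 0.120264.
d = −(3/4) ln(1 − 4p/3) = −0.75 ln(1 − 0.160352) = −0.75 ln(0.839648)
  = −0.75 × (-0.174773) = 0.131080 substitutions/site.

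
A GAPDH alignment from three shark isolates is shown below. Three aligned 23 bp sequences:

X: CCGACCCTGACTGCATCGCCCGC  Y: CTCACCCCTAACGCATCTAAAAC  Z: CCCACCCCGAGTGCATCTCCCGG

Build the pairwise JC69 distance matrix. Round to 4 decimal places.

X–Y: 11/23 sites differ → p ≈ 0.478261, d = −0.75 ln(1 − 0.637681) = 0.761423 ≈ 0.7614.
X–Z: 5/23 sites differ → p ≈ 0.217391, d = −0.75 ln(1 − 0.289855) = 0.256715 ≈ 0.2567.
Y–Z: 9/23 sites differ → p ≈ 0.391304, d = −0.75 ln(1 − 0.521739) = 0.553199 ≈ 0.5532.

d(X,Y) = 0.7614, d(X,Z) = 0.2567, d(Y,Z) = 0.5532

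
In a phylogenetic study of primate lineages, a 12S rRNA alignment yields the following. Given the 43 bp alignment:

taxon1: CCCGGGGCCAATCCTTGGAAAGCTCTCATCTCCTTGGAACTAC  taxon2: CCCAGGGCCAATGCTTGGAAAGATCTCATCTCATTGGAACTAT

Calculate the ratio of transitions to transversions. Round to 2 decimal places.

0.67

Transitions are A↔G and C↔T; transversions are all other mismatches.
Transitions: 2. Transversions: 3.
R = 2/3 = 0.666666… ≈ 0.67 (to 2 d.p.).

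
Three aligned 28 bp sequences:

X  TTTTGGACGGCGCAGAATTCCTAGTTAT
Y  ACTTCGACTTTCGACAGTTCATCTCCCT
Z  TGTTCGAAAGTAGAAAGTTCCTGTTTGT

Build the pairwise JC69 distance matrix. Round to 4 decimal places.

d(X,Y) = 1.0763, d(X,Z) = 0.6355, d(Y,Z) = 0.6355

X–Y: 16/28 sites differ → p ≈ 0.571429, d = −0.75 ln(1 − 0.761905) = 1.076314 ≈ 1.0763.
X–Z: 12/28 sites differ → p ≈ 0.428571, d = −0.75 ln(1 − 0.571428) = 0.635472 ≈ 0.6355.
Y–Z: 12/28 sites differ → p ≈ 0.428571, d = −0.75 ln(1 − 0.571428) = 0.635472 ≈ 0.6355.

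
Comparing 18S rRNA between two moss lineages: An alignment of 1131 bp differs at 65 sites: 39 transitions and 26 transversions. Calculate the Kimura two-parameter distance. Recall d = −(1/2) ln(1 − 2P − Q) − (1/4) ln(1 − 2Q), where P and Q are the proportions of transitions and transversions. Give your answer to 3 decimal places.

P = 39/1131 ≈ 0.034483 and Q = 26/1131 ≈ 0.022989.
Under the Kimura two-parameter model, d = −½ ln(1 − 2P − Q) − ¼ ln(1 − 2Q).
1 − 2P − Q = 0.908045, giving −½ ln(0.908045) = 0.048231.
1 − 2Q = 0.954022, giving −¼ ln(0.954022) = 0.011767.
d = 0.048231 + 0.011767 = 0.059998.

0.060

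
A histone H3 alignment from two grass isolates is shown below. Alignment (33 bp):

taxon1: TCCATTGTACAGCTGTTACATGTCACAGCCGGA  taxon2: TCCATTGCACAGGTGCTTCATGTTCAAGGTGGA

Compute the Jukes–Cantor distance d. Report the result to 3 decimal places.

0.339

The sequences differ at 9 of 33 sites (8, 13, 16, 18, 24, 25, 26, 29, 30), so p = 9/33 ≈ 0.272727.
d = −(3/4) ln(1 − 4p/3) = −0.75 ln(1 − 0.363636) = −0.75 ln(0.636364)
  = −0.75 × (-0.451985) = 0.338989 substitutions/site.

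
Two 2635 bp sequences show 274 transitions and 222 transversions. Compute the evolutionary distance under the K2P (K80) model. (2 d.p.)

P = 274/2635 ≈ 0.103985 and Q = 222/2635 ≈ 0.08425.
Under the Kimura two-parameter model, d = −½ ln(1 − 2P − Q) − ¼ ln(1 − 2Q).
1 − 2P − Q = 0.70778, giving −½ ln(0.70778) = 0.172811.
1 − 2Q = 0.8315, giving −¼ ln(0.8315) = 0.046131.
d = 0.172811 + 0.046131 = 0.218942.

0.22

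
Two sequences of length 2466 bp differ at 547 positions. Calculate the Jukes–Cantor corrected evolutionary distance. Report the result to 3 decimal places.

0.263

p = 547/2466 ≈ 0.221817.
d = −(3/4) ln(1 − 4p/3) = −0.75 ln(1 − 0.295756) = −0.75 ln(0.704244)
  = −0.75 × (-0.350630) = 0.262973 substitutions/site.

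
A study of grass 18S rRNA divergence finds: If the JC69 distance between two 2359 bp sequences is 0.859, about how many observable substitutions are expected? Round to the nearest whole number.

1206

Invert JC69: p = (3/4)(1 − e^(−4d/3)) = 0.75 × (1 − e^(-1.145333)) = 0.75 × (1 − 0.318118) = 0.511412.
Expected differing sites = pL ≈ 0.511412 × 2359 = 1206.420908 ≈ 1206.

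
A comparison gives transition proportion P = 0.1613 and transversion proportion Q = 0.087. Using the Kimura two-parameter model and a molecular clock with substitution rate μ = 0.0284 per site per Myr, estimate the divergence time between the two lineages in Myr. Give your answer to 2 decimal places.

5.48

Under the Kimura two-parameter model, d = −½ ln(1 − 2P − Q) − ¼ ln(1 − 2Q).
1 − 2P − Q = 0.5904, giving −½ ln(0.5904) = 0.263478.
1 − 2Q = 0.826, giving −¼ ln(0.826) = 0.047790.
d = 0.263478 + 0.047790 = 0.311268.
Under a molecular clock d = 2μt, so t = d/(2μ) = 0.311268 / (2 × 0.0284) = 5.48 Myr.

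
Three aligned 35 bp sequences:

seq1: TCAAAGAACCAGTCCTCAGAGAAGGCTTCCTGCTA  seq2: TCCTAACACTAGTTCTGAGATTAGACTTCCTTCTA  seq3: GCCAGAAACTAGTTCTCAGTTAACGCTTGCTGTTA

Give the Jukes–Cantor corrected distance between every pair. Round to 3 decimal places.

d(seq1,seq2) = 0.407, d(seq1,seq3) = 0.407, d(seq2,seq3) = 0.458

seq1–seq2: 11/35 sites differ → p ≈ 0.314286, d = −0.75 ln(1 − 0.419048) = 0.407315 ≈ 0.407.
seq1–seq3: 11/35 sites differ → p ≈ 0.314286, d = −0.75 ln(1 − 0.419048) = 0.407315 ≈ 0.407.
seq2–seq3: 12/35 sites differ → p ≈ 0.342857, d = −0.75 ln(1 − 0.457143) = 0.458182 ≈ 0.458.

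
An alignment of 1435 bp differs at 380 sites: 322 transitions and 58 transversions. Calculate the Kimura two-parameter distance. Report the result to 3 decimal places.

P = 322/1435 ≈ 0.22439 and Q = 58/1435 ≈ 0.040418.
Under the Kimura two-parameter model, d = −½ ln(1 − 2P − Q) − ¼ ln(1 − 2Q).
1 − 2P − Q = 0.510802, giving −½ ln(0.510802) = 0.335887.
1 − 2Q = 0.919164, giving −¼ ln(0.919164) = 0.021073.
d = 0.335887 + 0.021073 = 0.356960.

0.357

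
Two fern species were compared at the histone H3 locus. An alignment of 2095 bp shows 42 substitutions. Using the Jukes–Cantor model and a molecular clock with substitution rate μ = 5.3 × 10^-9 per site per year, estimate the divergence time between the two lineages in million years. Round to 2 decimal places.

1.92

p = 42/2095 ≈ 0.020048.
d = −(3/4) ln(1 − 4p/3) = −0.75 ln(1 − 0.026731) = −0.75 ln(0.973269)
  = −0.75 × (-0.027095) = 0.020321 substitutions/site.
Under a molecular clock d = 2μt, so t = d/(2μ) = 0.020321 / (2 × 5.3 × 10^-9) = 1.92 million years.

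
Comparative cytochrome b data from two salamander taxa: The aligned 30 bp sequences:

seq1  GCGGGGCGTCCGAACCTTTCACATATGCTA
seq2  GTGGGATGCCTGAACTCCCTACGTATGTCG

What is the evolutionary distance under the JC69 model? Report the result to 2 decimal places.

0.73

The sequences differ at 14 of 30 sites, so p = 14/30 ≈ 0.466667.
d = −(3/4) ln(1 − 4p/3) = −0.75 ln(1 − 0.622223) = −0.75 ln(0.377777)
  = −0.75 × (-0.973451) = 0.730088 substitutions/site.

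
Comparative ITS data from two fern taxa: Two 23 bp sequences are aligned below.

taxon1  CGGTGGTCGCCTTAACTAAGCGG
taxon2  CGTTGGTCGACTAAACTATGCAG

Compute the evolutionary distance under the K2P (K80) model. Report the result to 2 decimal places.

Of 23 sites, 1 differences are transitions and 4 are transversions, so P = 1/23 ≈ 0.043478 and Q = 4/23 ≈ 0.173913.
Under the Kimura two-parameter model, d = −½ ln(1 − 2P − Q) − ¼ ln(1 − 2Q).
1 − 2P − Q = 0.739131, giving −½ ln(0.739131) = 0.151140.
1 − 2Q = 0.652174, giving −¼ ln(0.652174) = 0.106861.
d = 0.151140 + 0.106861 = 0.258001.

0.26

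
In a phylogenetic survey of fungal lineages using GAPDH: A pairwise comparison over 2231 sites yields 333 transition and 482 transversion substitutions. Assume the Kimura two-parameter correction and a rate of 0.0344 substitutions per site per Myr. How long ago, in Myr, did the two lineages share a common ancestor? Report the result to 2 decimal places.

7.31

P = 333/2231 ≈ 0.14926 and Q = 482/2231 ≈ 0.216047.
Under the Kimura two-parameter model, d = −½ ln(1 − 2P − Q) − ¼ ln(1 − 2Q).
1 − 2P − Q = 0.485433, giving −½ ln(0.485433) = 0.361357.
1 − 2Q = 0.567906, giving −¼ ln(0.567906) = 0.141450.
d = 0.361357 + 0.141450 = 0.502807.
Under a molecular clock d = 2μt, so t = d/(2μ) = 0.502807 / (2 × 0.0344) = 7.31 Myr.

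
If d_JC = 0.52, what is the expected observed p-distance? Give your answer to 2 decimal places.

0.38

p = (3/4)(1 − e^(−4d/3)) = 0.75 × (1 − e^(-0.693333)) = 0.75 × (1 − 0.499907) = 0.375070.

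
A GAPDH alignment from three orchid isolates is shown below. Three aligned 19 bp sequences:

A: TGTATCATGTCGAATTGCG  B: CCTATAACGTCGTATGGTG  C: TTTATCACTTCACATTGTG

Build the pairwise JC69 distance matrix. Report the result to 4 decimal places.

A–B: 7/19 sites differ → p ≈ 0.368421, d = −0.75 ln(1 − 0.491228) = 0.506816 ≈ 0.5068.
A–C: 6/19 sites differ → p ≈ 0.315789, d = −0.75 ln(1 − 0.421052) = 0.409907 ≈ 0.4099.
B–C: 7/19 sites differ → p ≈ 0.368421, d = −0.75 ln(1 − 0.491228) = 0.506816 ≈ 0.5068.

d(A,B) = 0.5068, d(A,C) = 0.4099, d(B,C) = 0.5068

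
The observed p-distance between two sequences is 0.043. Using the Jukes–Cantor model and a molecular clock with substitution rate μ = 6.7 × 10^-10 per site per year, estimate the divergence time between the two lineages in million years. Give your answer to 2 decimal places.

d = −(3/4) ln(1 − 4p/3) = −0.75 ln(1 − 0.057333) = −0.75 ln(0.942667)
  = −0.75 × (-0.059042) = 0.044282 substitutions/site.
Under a molecular clock d = 2μt, so t = d/(2μ) = 0.044282 / (2 × 6.7 × 10^-10) = 33.05 million years.

33.05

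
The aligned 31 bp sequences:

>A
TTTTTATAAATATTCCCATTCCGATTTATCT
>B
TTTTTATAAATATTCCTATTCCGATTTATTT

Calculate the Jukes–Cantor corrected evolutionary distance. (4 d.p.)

0.0675

The sequences differ at 2 of 31 sites (17, 30), so p = 2/31 ≈ 0.064516.
d = −(3/4) ln(1 − 4p/3) = −0.75 ln(1 − 0.086021) = −0.75 ln(0.913979)
  = −0.75 × (-0.089948) = 0.067461 substitutions/site.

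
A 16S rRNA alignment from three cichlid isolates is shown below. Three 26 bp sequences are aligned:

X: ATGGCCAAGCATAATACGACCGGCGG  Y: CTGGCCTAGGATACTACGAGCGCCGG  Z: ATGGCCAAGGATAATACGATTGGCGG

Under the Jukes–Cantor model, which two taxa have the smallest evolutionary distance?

X and Z

X–Y: 6/26 differ, p = 0.231, d = 0.276.
X–Z: 3/26 differ, p = 0.115, d = 0.125.
Y–Z: 6/26 differ, p = 0.231, d = 0.276.
The smallest distance is between X and Z.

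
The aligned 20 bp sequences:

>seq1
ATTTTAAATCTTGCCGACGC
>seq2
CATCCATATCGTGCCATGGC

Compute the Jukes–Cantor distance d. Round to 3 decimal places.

0.687

The sequences differ at 9 of 20 sites (1, 2, 4, 5, 7, 11, 16, 17, 18), so p = 9/20 = 0.45.
d = −(3/4) ln(1 − 4p/3) = −0.75 ln(1 − 0.6) = −0.75 ln(0.4)
  = −0.75 × (-0.916291) = 0.687218 substitutions/site.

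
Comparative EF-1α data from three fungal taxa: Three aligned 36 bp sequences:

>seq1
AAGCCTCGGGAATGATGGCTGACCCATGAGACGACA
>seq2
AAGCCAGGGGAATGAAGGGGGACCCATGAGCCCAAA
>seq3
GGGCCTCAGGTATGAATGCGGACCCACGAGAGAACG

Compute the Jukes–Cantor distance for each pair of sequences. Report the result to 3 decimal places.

seq1–seq2: 8/36 sites differ → p ≈ 0.222222, d = −0.75 ln(1 − 0.296296) = 0.263548 ≈ 0.264.
seq1–seq3: 11/36 sites differ → p ≈ 0.305556, d = −0.75 ln(1 − 0.407408) = 0.392437 ≈ 0.392.
seq2–seq3: 14/36 sites differ → p ≈ 0.388889, d = −0.75 ln(1 − 0.518519) = 0.548166 ≈ 0.548.

d(seq1,seq2) = 0.264, d(seq1,seq3) = 0.392, d(seq2,seq3) = 0.548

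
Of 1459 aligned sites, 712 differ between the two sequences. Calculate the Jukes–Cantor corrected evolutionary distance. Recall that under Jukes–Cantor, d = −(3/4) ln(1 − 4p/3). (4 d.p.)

p = 712/1459 ≈ 0.488005.
d = −(3/4) ln(1 − 4p/3) = −0.75 ln(1 − 0.650673) = −0.75 ln(0.349327)
  = −0.75 × (-1.051747) = 0.788810 substitutions/site.

0.7888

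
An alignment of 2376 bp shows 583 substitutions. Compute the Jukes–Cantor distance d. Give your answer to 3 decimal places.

0.297

p = 583/2376 ≈ 0.24537.
d = −(3/4) ln(1 − 4p/3) = −0.75 ln(1 − 0.32716) = −0.75 ln(0.67284)
  = −0.75 × (-0.396248) = 0.297186 substitutions/site.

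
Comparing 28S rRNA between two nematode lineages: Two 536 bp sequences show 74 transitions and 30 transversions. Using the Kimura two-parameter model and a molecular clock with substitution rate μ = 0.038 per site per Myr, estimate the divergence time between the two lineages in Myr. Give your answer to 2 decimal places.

P = 74/536 ≈ 0.13806 and Q = 30/536 ≈ 0.05597.
Under the Kimura two-parameter model, d = −½ ln(1 − 2P − Q) − ¼ ln(1 − 2Q).
1 − 2P − Q = 0.66791, giving −½ ln(0.66791) = 0.201801.
1 − 2Q = 0.88806, giving −¼ ln(0.88806) = 0.029679.
d = 0.201801 + 0.029679 = 0.231480.
Under a molecular clock d = 2μt, so t = d/(2μ) = 0.231480 / (2 × 0.038) = 3.05 Myr.

3.05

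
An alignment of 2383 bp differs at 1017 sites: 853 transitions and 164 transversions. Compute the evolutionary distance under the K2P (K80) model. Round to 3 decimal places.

0.805

P = 853/2383 ≈ 0.357952 and Q = 164/2383 ≈ 0.068821.
Under the Kimura two-parameter model, d = −½ ln(1 − 2P − Q) − ¼ ln(1 − 2Q).
1 − 2P − Q = 0.215275, giving −½ ln(0.215275) = 0.767919.
1 − 2Q = 0.862358, giving −¼ ln(0.862358) = 0.037021.
d = 0.767919 + 0.037021 = 0.804940.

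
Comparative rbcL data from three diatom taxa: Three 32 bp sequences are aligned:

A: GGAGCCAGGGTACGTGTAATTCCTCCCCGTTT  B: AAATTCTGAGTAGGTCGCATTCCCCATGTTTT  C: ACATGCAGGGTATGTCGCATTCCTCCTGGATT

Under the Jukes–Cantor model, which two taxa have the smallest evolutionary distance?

B and C

A–B: 15/32 differ, p = 0.469, d = 0.736.
A–C: 11/32 differ, p = 0.344, d = 0.460.
B–C: 9/32 differ, p = 0.281, d = 0.353.
The smallest distance is between B and C.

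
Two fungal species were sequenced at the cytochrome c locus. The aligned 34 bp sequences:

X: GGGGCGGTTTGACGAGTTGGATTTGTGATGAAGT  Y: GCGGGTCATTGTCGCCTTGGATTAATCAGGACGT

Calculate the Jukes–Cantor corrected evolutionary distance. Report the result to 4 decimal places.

The sequences differ at 13 of 34 sites, so p = 13/34 ≈ 0.382353.
d = −(3/4) ln(1 − 4p/3) = −0.75 ln(1 − 0.509804) = −0.75 ln(0.490196)
  = −0.75 × (-0.712950) = 0.534713 substitutions/site.

0.5347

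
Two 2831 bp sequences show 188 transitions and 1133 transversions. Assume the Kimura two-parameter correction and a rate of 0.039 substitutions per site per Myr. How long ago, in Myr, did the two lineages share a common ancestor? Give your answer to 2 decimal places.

10.05

P = 188/2831 ≈ 0.066408 and Q = 1133/2831 ≈ 0.400212.
Under the Kimura two-parameter model, d = −½ ln(1 − 2P − Q) − ¼ ln(1 − 2Q).
1 − 2P − Q = 0.466972, giving −½ ln(0.466972) = 0.380743.
1 − 2Q = 0.199576, giving −¼ ln(0.199576) = 0.402890.
d = 0.380743 + 0.402890 = 0.783633.
Under a molecular clock d = 2μt, so t = d/(2μ) = 0.783633 / (2 × 0.039) = 10.05 Myr.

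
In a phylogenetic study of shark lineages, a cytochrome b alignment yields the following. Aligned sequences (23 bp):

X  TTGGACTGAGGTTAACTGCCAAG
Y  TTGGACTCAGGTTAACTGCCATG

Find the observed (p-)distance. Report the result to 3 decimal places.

0.087

The sequences differ at 2 of 23 positions (sites 8, 22).
p = 2/23 = 0.086956… ≈ 0.087 (to 3 d.p.).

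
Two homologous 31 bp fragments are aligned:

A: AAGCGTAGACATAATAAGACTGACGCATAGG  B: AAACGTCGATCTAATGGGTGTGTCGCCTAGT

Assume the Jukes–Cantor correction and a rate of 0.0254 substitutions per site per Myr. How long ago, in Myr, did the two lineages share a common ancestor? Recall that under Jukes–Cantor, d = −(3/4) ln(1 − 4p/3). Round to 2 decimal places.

The sequences differ at 11 of 31 sites, so p = 11/31 ≈ 0.354839.
d = −(3/4) ln(1 − 4p/3) = −0.75 ln(1 − 0.473119) = −0.75 ln(0.526881)
  = −0.75 × (-0.640781) = 0.480586 substitutions/site.
Under a molecular clock d = 2μt, so t = d/(2μ) = 0.480586 / (2 × 0.0254) = 9.46 Myr.

9.46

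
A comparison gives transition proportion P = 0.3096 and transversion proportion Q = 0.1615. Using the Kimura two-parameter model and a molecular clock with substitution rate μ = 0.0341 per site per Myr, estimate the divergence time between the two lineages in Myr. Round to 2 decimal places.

Under the Kimura two-parameter model, d = −½ ln(1 − 2P − Q) − ¼ ln(1 − 2Q).
1 − 2P − Q = 0.2193, giving −½ ln(0.2193) = 0.758657.
1 − 2Q = 0.677, giving −¼ ln(0.677) = 0.097521.
d = 0.758657 + 0.097521 = 0.856178.
Under a molecular clock d = 2μt, so t = d/(2μ) = 0.856178 / (2 × 0.0341) = 12.55 Myr.

12.55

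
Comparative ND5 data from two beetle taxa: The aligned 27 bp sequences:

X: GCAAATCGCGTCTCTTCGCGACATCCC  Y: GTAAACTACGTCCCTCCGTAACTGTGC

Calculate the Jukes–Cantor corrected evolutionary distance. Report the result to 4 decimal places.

0.6735

The sequences differ at 12 of 27 sites, so p = 12/27 ≈ 0.444444.
d = −(3/4) ln(1 − 4p/3) = −0.75 ln(1 − 0.592592) = −0.75 ln(0.407408)
  = −0.75 × (-0.897940) = 0.673455 substitutions/site.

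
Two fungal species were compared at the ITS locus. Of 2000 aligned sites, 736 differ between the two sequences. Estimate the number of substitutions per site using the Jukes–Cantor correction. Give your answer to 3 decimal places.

0.506

p = 736/2000 = 0.368.
d = −(3/4) ln(1 − 4p/3) = −0.75 ln(1 − 0.490667) = −0.75 ln(0.509333)
  = −0.75 × (-0.674653) = 0.505990 substitutions/site.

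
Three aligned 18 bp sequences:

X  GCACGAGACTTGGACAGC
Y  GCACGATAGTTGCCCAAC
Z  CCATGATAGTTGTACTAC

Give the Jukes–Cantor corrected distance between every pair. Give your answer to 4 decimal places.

X–Y: 5/18 sites differ → p ≈ 0.277778, d = −0.75 ln(1 − 0.370371) = 0.346968 ≈ 0.3470.
X–Z: 7/18 sites differ → p ≈ 0.388889, d = −0.75 ln(1 − 0.518519) = 0.548166 ≈ 0.5482.
Y–Z: 5/18 sites differ → p ≈ 0.277778, d = −0.75 ln(1 − 0.370371) = 0.346968 ≈ 0.3470.

d(X,Y) = 0.3470, d(X,Z) = 0.5482, d(Y,Z) = 0.3470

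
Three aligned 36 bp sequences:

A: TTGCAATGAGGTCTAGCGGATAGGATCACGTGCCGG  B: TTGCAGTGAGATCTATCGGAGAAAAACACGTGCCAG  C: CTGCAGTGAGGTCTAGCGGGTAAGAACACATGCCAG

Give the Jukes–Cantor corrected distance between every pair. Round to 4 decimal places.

d(A,B) = 0.2635, d(A,C) = 0.2251, d(B,C) = 0.2251

A–B: 8/36 sites differ → p ≈ 0.222222, d = −0.75 ln(1 − 0.296296) = 0.263548 ≈ 0.2635.
A–C: 7/36 sites differ → p ≈ 0.194444, d = −0.75 ln(1 − 0.259259) = 0.225078 ≈ 0.2251.
B–C: 7/36 sites differ → p ≈ 0.194444, d = −0.75 ln(1 − 0.259259) = 0.225078 ≈ 0.2251.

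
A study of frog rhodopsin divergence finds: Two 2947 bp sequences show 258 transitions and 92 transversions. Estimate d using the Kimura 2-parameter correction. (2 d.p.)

P = 258/2947 ≈ 0.087547 and Q = 92/2947 ≈ 0.031218.
Under the Kimura two-parameter model, d = −½ ln(1 − 2P − Q) − ¼ ln(1 − 2Q).
1 − 2P − Q = 0.793688, giving −½ ln(0.793688) = 0.115532.
1 − 2Q = 0.937564, giving −¼ ln(0.937564) = 0.016118.
d = 0.115532 + 0.016118 = 0.131650.

0.13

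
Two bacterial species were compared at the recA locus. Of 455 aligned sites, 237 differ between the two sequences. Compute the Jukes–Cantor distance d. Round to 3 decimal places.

p = 237/455 ≈ 0.520879.
d = −(3/4) ln(1 − 4p/3) = −0.75 ln(1 − 0.694505) = −0.75 ln(0.305495)
  = −0.75 × (-1.185822) = 0.889367 substitutions/site.

0.889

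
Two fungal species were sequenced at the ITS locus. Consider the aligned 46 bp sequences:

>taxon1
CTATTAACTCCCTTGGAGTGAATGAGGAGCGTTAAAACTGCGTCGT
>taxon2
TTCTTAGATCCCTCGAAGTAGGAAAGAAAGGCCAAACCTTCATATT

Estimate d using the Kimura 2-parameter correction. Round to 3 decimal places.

0.779

Of 46 sites, 13 differences are transitions and 8 are transversions, so P = 13/46 ≈ 0.282609 and Q = 8/46 ≈ 0.173913.
Under the Kimura two-parameter model, d = −½ ln(1 − 2P − Q) − ¼ ln(1 − 2Q).
1 − 2P − Q = 0.260869, giving −½ ln(0.260869) = 0.671868.
1 − 2Q = 0.652174, giving −¼ ln(0.652174) = 0.106861.
d = 0.671868 + 0.106861 = 0.778729.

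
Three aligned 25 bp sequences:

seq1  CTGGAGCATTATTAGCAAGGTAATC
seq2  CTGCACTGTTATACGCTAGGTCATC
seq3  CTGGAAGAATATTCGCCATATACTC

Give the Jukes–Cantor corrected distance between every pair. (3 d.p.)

seq1–seq2: 8/25 sites differ → p = 0.32, d = −0.75 ln(1 − 0.426667) = 0.417216 ≈ 0.417.
seq1–seq3: 8/25 sites differ → p = 0.32, d = −0.75 ln(1 − 0.426667) = 0.417216 ≈ 0.417.
seq2–seq3: 11/25 sites differ → p = 0.44, d = −0.75 ln(1 − 0.586667) = 0.662626 ≈ 0.663.

d(seq1,seq2) = 0.417, d(seq1,seq3) = 0.417, d(seq2,seq3) = 0.663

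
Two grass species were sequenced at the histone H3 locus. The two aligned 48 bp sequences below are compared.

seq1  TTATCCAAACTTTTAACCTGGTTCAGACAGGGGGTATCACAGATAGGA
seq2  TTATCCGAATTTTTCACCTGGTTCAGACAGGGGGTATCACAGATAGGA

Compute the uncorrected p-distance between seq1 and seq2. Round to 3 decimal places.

The sequences differ at 3 of 48 positions (sites 7, 10, 15).
p = 3/48 = 0.0625 ≈ 0.063 (to 3 d.p.).

0.063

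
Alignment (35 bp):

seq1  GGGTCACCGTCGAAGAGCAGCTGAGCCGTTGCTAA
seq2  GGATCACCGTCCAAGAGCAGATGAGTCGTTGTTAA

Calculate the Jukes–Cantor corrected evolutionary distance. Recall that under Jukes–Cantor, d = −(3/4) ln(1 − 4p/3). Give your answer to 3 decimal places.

The sequences differ at 5 of 35 sites (3, 12, 21, 26, 32), so p = 5/35 ≈ 0.142857.
d = −(3/4) ln(1 − 4p/3) = −0.75 ln(1 − 0.190476) = −0.75 ln(0.809524)
  = −0.75 × (-0.211309) = 0.158482 substitutions/site.

0.158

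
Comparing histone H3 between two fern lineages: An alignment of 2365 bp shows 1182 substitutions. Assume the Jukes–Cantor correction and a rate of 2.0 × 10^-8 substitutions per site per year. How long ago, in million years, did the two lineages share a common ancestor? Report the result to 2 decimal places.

p = 1182/2365 ≈ 0.499789.
d = −(3/4) ln(1 − 4p/3) = −0.75 ln(1 − 0.666385) = −0.75 ln(0.333615)
  = −0.75 × (-1.097768) = 0.823326 substitutions/site.
Under a molecular clock d = 2μt, so t = d/(2μ) = 0.823326 / (2 × 2.0 × 10^-8) = 20.58 million years.

20.58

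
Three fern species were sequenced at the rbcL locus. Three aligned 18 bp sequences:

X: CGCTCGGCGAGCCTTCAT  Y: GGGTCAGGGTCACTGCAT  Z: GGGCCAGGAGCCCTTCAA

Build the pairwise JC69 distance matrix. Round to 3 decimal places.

d(X,Y) = 0.673, d(X,Z) = 0.824, d(Y,Z) = 0.441

X–Y: 8/18 sites differ → p ≈ 0.444444, d = −0.75 ln(1 − 0.592592) = 0.673455 ≈ 0.673.
X–Z: 9/18 sites differ → p = 0.5, d = −0.75 ln(1 − 0.666667) = 0.823960 ≈ 0.824.
Y–Z: 6/18 sites differ → p ≈ 0.333333, d = −0.75 ln(1 − 0.444444) = 0.440839 ≈ 0.441.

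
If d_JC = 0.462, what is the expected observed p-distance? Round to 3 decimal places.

p = (3/4)(1 − e^(−4d/3)) = 0.75 × (1 − e^(-0.616)) = 0.75 × (1 − 0.540101) = 0.344924.

0.345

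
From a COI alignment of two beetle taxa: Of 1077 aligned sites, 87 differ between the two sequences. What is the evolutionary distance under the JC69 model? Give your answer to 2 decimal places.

p = 87/1077 ≈ 0.08078.
d = −(3/4) ln(1 − 4p/3) = −0.75 ln(1 − 0.107707) = −0.75 ln(0.892293)
  = −0.75 × (-0.113961) = 0.085471 substitutions/site.

0.09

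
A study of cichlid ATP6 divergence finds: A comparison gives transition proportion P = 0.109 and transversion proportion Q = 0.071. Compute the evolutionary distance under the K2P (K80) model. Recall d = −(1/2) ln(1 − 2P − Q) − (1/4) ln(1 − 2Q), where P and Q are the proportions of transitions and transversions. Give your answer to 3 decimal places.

Under the Kimura two-parameter model, d = −½ ln(1 − 2P − Q) − ¼ ln(1 − 2Q).
1 − 2P − Q = 0.711, giving −½ ln(0.711) = 0.170541.
1 − 2Q = 0.858, giving −¼ ln(0.858) = 0.038288.
d = 0.170541 + 0.038288 = 0.208829.

0.209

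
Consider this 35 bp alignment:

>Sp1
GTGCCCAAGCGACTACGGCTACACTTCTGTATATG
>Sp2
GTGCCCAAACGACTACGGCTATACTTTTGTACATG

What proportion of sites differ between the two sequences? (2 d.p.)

0.11

The sequences differ at 4 of 35 positions (sites 9, 22, 27, 32).
p = 4/35 = 0.114285… ≈ 0.11 (to 2 d.p.).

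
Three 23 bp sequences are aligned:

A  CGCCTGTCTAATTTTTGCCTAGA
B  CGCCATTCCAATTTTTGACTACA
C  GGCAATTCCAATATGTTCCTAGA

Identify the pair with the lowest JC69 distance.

A and B

A–B: 5/23 differ, p = 0.217, d = 0.257.
A–C: 8/23 differ, p = 0.348, d = 0.467.
B–C: 7/23 differ, p = 0.304, d = 0.390.
The smallest distance is between A and B.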